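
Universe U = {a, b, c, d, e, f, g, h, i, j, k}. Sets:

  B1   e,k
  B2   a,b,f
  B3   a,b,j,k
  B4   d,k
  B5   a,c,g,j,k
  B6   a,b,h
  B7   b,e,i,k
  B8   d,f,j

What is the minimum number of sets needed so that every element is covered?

B5, B6, B7, B8 together cover {a, b, c, d, e, f, g, h, i, j, k} — every element.
No 3 of the 8 sets cover everything (all 56 triples fall short), so 4 is minimum.

4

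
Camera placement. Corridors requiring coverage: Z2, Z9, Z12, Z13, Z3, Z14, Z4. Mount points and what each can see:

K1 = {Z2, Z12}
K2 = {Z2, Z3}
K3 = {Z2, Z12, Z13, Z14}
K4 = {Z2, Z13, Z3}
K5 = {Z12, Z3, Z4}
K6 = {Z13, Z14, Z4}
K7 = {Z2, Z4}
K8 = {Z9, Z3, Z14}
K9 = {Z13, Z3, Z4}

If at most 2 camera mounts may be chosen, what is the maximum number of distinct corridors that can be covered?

6

Choosing K3, K5 covers {Z2, Z12, Z13, Z3, Z14, Z4} — 6 corridors.
No choice of 2 camera mounts does better; here Z9 is left uncovered.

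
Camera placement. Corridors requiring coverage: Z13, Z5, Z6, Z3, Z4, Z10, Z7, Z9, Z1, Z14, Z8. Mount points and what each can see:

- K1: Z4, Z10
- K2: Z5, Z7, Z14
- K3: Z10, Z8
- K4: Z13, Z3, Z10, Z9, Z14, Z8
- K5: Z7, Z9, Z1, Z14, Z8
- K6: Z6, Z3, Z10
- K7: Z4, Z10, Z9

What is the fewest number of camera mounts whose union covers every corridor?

K1, K2, K4, K5, K6 together cover {Z13, Z5, Z6, Z3, Z4, Z10, Z7, Z9, Z1, Z14, Z8} — every corridor.
No 4 of the 7 camera mounts cover everything (all 35 size-4 selections fall short), so 5 is minimum.

5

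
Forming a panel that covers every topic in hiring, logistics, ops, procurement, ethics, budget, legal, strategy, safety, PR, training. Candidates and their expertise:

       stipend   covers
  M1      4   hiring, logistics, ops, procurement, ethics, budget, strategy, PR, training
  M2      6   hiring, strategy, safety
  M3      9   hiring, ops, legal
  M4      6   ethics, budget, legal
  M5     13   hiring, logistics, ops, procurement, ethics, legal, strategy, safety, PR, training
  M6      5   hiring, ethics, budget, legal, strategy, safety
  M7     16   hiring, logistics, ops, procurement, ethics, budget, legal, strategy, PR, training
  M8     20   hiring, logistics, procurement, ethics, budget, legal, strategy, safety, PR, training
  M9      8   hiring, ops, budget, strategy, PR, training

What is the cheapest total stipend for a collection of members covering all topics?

9

M1, M6 cover every topic at stipend 4 + 5 = 9.
Any cover uses at least 2 members; among all covering selections none totals below 9.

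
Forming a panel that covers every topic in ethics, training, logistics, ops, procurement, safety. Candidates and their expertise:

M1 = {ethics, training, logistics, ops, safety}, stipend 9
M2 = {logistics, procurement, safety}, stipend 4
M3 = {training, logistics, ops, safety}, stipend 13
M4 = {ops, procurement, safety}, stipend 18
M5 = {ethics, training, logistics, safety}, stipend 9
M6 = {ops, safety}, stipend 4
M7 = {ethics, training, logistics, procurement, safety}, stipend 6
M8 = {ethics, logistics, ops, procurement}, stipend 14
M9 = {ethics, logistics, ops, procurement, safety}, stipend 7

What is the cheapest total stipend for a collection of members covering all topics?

10

M6, M7 cover every topic at stipend 4 + 6 = 10.
Any cover uses at least 2 members; among all covering selections none totals below 10.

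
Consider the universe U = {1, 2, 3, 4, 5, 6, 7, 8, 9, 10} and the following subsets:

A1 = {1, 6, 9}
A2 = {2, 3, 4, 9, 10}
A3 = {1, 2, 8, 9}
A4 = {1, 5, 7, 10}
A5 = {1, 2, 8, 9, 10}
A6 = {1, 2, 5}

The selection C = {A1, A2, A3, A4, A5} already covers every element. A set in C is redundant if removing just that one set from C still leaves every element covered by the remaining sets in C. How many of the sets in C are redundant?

2

Drop A1: 6 uncovered — not redundant.
Drop A2: 3, 4 uncovered — not redundant.
Drop A3: the rest still cover every element — redundant.
Drop A4: 5, 7 uncovered — not redundant.
Drop A5: the rest still cover every element — redundant.
2 redundant: A3, A5.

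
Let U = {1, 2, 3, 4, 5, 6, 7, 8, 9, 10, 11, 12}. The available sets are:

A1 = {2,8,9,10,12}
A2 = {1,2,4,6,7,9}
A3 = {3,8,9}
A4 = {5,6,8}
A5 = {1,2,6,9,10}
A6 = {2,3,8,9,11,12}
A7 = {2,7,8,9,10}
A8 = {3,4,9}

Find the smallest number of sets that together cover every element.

4

A1, A2, A4, A6 together cover {1, 2, 3, 4, 5, 6, 7, 8, 9, 10, 11, 12} — every element.
No 3 of the 8 sets cover everything (all 56 triples fall short), so 4 is minimum.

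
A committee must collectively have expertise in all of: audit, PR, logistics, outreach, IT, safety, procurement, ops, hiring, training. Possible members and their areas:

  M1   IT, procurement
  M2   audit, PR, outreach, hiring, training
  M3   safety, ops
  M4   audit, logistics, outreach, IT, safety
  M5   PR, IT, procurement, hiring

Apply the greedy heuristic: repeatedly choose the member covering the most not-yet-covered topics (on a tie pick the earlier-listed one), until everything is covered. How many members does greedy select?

4

Pick 1: M2 covers 5 new topics (audit, PR, outreach, hiring, training).
Pick 2: M4 covers 3 new topics (logistics, IT, safety).
Pick 3: M1 covers 1 new topics (procurement).
Pick 4: M3 covers 1 new topics (ops).
Greedy uses 4 members.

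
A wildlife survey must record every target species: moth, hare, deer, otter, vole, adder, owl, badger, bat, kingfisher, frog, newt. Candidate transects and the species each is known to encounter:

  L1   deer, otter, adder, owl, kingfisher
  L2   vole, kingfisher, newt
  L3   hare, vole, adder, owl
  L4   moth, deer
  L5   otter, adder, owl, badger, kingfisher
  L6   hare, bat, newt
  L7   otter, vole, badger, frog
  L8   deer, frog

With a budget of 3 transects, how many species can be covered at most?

Choosing L1, L6, L7 covers {hare, deer, otter, vole, adder, owl, badger, bat, kingfisher, frog, newt} — 11 species.
No choice of 3 transects does better; here moth is left uncovered.

11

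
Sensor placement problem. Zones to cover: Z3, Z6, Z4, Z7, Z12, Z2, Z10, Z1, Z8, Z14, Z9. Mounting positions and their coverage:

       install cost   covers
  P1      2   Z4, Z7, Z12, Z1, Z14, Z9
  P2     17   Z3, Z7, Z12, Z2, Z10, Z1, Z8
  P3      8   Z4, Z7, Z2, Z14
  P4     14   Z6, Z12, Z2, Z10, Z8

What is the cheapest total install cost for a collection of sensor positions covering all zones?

33

P1, P2, P4 cover every zone at install cost 2 + 17 + 14 = 33.
Any cover uses at least 3 sensor positions; among all covering selections none totals below 33.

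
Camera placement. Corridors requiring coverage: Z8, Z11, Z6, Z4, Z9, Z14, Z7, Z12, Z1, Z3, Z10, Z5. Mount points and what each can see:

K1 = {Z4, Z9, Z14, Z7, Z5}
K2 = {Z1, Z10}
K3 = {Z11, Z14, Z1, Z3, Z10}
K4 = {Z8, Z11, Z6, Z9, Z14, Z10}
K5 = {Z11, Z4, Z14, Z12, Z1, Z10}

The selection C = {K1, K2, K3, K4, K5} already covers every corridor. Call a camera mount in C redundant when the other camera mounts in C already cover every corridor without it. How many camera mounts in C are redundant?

Drop K1: Z7, Z5 uncovered — not redundant.
Drop K2: the rest still cover every corridor — redundant.
Drop K3: Z3 uncovered — not redundant.
Drop K4: Z8, Z6 uncovered — not redundant.
Drop K5: Z12 uncovered — not redundant.
1 redundant: K2.

1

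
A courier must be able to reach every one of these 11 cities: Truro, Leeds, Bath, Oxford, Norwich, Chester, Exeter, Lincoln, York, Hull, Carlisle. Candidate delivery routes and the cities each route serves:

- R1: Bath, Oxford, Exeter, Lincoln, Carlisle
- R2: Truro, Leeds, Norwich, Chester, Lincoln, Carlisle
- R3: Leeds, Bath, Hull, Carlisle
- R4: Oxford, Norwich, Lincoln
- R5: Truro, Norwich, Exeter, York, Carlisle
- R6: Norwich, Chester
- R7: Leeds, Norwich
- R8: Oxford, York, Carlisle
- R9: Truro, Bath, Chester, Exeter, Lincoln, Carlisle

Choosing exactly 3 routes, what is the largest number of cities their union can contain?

Choosing R1, R2, R3 covers {Truro, Leeds, Bath, Oxford, Norwich, Chester, Exeter, Lincoln, Hull, Carlisle} — 10 cities.
No choice of 3 routes does better; here York is left uncovered.

10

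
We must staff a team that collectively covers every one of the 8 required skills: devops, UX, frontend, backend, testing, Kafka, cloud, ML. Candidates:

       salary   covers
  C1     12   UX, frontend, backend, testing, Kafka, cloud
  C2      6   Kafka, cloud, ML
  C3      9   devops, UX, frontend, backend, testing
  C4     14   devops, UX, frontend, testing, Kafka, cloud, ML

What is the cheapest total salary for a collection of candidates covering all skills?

C2, C3 cover every skill at salary 6 + 9 = 15.
Any cover uses at least 2 candidates; among all covering selections none totals below 15.

15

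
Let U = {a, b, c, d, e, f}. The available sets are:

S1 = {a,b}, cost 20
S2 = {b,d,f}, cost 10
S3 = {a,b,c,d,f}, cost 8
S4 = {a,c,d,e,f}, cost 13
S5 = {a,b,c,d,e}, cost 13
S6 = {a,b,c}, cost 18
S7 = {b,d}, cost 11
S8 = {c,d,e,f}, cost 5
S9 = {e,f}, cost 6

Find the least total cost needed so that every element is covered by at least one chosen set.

S3, S8 cover every element at cost 8 + 5 = 13.
Any cover uses at least 2 sets; among all covering selections none totals below 13.

13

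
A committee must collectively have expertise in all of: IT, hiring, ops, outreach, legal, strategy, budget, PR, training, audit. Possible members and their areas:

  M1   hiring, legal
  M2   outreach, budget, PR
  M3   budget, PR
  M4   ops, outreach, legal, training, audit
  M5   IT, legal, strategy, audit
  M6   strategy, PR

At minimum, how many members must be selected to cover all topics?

4

M1, M2, M4, M5 together cover {IT, hiring, ops, outreach, legal, strategy, budget, PR, training, audit} — every topic.
No 3 of the 6 members cover everything (all 20 triples fall short), so 4 is minimum.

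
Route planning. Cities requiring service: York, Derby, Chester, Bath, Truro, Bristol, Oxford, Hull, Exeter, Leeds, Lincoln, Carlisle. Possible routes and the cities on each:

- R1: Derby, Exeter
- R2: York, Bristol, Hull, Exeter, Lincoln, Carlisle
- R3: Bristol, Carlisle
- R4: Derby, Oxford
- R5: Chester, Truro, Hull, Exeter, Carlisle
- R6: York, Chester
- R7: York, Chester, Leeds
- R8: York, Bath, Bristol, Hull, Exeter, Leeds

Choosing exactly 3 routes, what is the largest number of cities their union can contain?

Choosing R4, R5, R8 covers {York, Derby, Chester, Bath, Truro, Bristol, Oxford, Hull, Exeter, Leeds, Carlisle} — 11 cities.
No choice of 3 routes does better; here Lincoln is left uncovered.

11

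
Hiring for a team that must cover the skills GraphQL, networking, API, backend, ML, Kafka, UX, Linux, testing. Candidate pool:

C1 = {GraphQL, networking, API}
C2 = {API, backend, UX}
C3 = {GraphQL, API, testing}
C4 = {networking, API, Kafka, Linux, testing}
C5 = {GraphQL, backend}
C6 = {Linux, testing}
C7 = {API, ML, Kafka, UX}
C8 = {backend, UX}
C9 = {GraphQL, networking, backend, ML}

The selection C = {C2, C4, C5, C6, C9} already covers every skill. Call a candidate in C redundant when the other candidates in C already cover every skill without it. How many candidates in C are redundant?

2

Drop C2: UX uncovered — not redundant.
Drop C4: Kafka uncovered — not redundant.
Drop C5: the rest still cover every skill — redundant.
Drop C6: the rest still cover every skill — redundant.
Drop C9: ML uncovered — not redundant.
2 redundant: C5, C6.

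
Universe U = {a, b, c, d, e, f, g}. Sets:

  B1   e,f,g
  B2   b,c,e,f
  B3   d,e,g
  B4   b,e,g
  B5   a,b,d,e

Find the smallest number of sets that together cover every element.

3

B1, B2, B5 together cover {a, b, c, d, e, f, g} — every element.
No 2 of the 5 sets cover everything (all 10 pairs fall short), so 3 is minimum.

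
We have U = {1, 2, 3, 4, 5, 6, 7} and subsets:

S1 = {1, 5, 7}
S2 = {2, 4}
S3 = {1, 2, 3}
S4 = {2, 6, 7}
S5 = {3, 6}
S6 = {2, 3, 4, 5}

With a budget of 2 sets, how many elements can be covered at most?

Choosing S1, S6 covers {1, 2, 3, 4, 5, 7} — 6 elements.
No choice of 2 sets does better; here 6 is left uncovered.

6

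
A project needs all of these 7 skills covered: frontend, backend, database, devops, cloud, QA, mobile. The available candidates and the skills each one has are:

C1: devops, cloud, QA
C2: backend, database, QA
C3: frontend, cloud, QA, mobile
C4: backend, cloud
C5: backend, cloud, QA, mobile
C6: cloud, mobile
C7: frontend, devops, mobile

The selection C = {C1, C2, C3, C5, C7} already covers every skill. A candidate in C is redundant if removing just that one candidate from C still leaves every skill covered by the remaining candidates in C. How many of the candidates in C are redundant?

4

Drop C1: the rest still cover every skill — redundant.
Drop C2: database uncovered — not redundant.
Drop C3: the rest still cover every skill — redundant.
Drop C5: the rest still cover every skill — redundant.
Drop C7: the rest still cover every skill — redundant.
4 redundant: C1, C3, C5, C7.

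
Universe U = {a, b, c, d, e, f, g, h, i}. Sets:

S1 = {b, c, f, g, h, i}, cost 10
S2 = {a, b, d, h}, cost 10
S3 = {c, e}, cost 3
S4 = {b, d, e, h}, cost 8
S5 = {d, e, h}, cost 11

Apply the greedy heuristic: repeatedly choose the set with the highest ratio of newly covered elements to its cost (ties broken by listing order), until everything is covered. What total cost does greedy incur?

23

Pick 1: S3 adds 2 new (c, e) at cost 3 (ratio 2/3).
Pick 2: S1 adds 5 new (b, f, g, h, i) at cost 10 (ratio 5/10).
Pick 3: S2 adds 2 new (a, d) at cost 10 (ratio 2/10).
Greedy total cost: 3 + 10 + 10 = 23.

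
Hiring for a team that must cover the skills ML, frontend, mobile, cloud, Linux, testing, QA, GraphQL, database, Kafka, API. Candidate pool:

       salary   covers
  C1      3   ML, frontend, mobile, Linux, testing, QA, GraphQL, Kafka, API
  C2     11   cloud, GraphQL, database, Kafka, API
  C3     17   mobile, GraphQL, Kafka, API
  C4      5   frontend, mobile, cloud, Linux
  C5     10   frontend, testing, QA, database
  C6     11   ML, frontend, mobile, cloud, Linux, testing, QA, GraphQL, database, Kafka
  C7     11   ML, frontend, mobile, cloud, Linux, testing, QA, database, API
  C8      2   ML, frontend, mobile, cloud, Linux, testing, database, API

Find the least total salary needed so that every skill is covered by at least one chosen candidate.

C1, C8 cover every skill at salary 3 + 2 = 5.
Any cover uses at least 2 candidates; among all covering selections none totals below 5.

5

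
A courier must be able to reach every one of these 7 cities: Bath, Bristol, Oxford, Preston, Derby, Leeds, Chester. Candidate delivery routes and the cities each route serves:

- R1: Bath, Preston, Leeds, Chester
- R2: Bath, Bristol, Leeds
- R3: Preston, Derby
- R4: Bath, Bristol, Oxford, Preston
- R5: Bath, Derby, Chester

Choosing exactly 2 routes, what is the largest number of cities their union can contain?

Choosing R1, R4 covers {Bath, Bristol, Oxford, Preston, Leeds, Chester} — 6 cities.
No choice of 2 routes does better; here Derby is left uncovered.

6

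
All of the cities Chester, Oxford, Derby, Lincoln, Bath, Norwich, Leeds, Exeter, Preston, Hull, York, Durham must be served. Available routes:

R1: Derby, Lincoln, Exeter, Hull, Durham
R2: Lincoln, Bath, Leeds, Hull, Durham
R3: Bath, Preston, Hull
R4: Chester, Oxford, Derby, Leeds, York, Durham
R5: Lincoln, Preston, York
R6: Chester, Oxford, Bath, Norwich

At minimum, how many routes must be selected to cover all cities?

4

R1, R2, R5, R6 together cover {Chester, Oxford, Derby, Lincoln, Bath, Norwich, Leeds, Exeter, Preston, Hull, York, Durham} — every city.
No 3 of the 6 routes cover everything (all 20 triples fall short), so 4 is minimum.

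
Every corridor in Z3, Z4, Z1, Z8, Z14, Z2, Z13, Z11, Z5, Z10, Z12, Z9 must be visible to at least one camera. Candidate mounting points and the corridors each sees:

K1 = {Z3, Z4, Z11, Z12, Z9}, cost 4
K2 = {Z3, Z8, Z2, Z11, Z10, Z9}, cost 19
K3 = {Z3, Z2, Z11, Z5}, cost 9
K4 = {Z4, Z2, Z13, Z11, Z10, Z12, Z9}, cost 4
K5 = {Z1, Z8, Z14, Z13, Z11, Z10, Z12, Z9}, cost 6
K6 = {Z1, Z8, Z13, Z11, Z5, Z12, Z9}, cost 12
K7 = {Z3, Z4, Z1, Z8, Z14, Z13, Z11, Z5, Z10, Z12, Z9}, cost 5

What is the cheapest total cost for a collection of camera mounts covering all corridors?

9

K4, K7 cover every corridor at cost 4 + 5 = 9.
Any cover uses at least 2 camera mounts; among all covering selections none totals below 9.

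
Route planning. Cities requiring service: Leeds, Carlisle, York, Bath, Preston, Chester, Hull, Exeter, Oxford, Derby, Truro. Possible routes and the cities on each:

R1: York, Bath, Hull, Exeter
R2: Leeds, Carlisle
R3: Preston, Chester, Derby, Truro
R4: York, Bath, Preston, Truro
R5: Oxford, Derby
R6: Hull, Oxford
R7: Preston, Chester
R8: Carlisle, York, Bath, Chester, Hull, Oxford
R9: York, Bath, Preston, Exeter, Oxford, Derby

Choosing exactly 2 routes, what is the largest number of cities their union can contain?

9

Choosing R3, R8 covers {Carlisle, York, Bath, Preston, Chester, Hull, Oxford, Derby, Truro} — 9 cities.
No choice of 2 routes does better; here Leeds, Exeter are left uncovered.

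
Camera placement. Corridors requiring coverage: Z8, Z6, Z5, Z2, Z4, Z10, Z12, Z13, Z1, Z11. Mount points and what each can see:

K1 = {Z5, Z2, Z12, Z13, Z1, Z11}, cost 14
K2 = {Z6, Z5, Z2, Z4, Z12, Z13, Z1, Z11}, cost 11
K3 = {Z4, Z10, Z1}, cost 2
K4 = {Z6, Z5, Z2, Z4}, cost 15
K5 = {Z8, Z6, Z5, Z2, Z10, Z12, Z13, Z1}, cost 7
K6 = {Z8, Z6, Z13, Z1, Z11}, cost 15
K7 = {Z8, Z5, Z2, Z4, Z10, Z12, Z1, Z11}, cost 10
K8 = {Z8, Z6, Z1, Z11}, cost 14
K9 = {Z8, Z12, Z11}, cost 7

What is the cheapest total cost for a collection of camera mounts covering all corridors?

16

K3, K5, K9 cover every corridor at cost 2 + 7 + 7 = 16.
Any cover uses at least 2 camera mounts; among all covering selections none totals below 16.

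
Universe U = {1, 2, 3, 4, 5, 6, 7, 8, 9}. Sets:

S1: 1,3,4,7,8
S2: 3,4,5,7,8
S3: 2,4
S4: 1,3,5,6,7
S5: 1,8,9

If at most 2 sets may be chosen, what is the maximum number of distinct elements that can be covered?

7

Choosing S1, S4 covers {1, 3, 4, 5, 6, 7, 8} — 7 elements.
No choice of 2 sets does better; here 2, 9 are left uncovered.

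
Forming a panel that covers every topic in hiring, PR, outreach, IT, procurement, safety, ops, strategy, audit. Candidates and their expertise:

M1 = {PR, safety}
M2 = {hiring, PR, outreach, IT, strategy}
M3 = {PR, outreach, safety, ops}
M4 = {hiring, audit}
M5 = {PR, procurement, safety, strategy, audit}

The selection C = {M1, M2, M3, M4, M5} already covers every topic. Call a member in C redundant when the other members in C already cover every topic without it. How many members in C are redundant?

Drop M1: the rest still cover every topic — redundant.
Drop M2: IT uncovered — not redundant.
Drop M3: ops uncovered — not redundant.
Drop M4: the rest still cover every topic — redundant.
Drop M5: procurement uncovered — not redundant.
2 redundant: M1, M4.

2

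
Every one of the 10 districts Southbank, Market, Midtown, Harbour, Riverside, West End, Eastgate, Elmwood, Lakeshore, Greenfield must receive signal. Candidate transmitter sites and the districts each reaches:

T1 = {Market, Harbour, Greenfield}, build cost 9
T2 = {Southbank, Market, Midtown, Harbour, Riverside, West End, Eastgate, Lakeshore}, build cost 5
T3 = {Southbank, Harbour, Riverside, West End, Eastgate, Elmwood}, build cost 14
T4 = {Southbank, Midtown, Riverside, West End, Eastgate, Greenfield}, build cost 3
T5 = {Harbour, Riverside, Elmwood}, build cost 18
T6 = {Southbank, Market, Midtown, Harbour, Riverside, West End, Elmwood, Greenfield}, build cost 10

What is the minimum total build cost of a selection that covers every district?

15

T2, T6 cover every district at build cost 5 + 10 = 15.
Any cover uses at least 2 transmitter sites; among all covering selections none totals below 15.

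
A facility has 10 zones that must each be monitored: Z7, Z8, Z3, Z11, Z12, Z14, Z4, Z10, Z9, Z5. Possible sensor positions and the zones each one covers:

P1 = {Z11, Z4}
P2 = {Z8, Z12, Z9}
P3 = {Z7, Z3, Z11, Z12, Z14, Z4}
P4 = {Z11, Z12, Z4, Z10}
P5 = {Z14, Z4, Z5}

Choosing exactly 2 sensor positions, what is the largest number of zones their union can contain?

Choosing P2, P3 covers {Z7, Z8, Z3, Z11, Z12, Z14, Z4, Z9} — 8 zones.
No choice of 2 sensor positions does better; here Z10, Z5 are left uncovered.

8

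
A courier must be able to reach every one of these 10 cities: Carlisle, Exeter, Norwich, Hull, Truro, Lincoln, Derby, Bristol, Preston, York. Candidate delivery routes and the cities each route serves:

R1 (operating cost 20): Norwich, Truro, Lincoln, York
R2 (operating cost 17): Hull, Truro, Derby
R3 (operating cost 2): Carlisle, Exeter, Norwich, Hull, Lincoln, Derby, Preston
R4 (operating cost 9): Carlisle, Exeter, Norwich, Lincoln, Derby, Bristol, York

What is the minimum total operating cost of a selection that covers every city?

R2, R3, R4 cover every city at operating cost 17 + 2 + 9 = 28.
Any cover uses at least 3 routes; among all covering selections none totals below 28.

28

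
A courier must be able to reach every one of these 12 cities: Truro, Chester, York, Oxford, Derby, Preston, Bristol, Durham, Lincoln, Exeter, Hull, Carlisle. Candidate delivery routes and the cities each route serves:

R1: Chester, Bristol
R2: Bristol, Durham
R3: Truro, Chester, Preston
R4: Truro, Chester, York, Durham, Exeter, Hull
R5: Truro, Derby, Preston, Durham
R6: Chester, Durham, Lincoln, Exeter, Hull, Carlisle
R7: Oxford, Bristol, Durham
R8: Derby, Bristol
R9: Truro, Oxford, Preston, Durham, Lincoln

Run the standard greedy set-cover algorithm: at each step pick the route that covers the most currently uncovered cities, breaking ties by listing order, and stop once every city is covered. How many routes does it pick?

4

Pick 1: R4 covers 6 new cities (Truro, Chester, York, Durham, Exeter, Hull).
Pick 2: R9 covers 3 new cities (Oxford, Preston, Lincoln).
Pick 3: R8 covers 2 new cities (Derby, Bristol).
Pick 4: R6 covers 1 new cities (Carlisle).
Greedy uses 4 routes.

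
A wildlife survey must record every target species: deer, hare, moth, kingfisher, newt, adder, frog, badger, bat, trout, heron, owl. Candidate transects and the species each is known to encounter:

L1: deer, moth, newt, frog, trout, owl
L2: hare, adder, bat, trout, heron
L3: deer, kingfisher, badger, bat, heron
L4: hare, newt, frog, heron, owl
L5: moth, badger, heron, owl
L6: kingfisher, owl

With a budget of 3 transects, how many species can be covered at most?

12

Choosing L1, L2, L3 covers {deer, hare, moth, kingfisher, newt, adder, frog, badger, bat, trout, heron, owl} — 12 species.
That is all 12 species.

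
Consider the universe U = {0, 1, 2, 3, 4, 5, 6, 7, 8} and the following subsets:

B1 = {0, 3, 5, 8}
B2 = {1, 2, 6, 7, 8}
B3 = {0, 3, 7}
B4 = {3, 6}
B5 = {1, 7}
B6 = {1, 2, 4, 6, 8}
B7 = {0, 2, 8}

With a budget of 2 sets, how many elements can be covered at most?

Choosing B1, B2 covers {0, 1, 2, 3, 5, 6, 7, 8} — 8 elements.
No choice of 2 sets does better; here 4 is left uncovered.

8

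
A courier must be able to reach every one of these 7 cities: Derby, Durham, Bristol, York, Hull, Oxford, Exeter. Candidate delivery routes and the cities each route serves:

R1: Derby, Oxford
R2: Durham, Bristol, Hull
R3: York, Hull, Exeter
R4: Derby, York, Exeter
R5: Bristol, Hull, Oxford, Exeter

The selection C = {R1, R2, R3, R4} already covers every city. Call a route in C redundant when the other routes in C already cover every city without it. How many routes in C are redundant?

Drop R1: Oxford uncovered — not redundant.
Drop R2: Durham, Bristol uncovered — not redundant.
Drop R3: the rest still cover every city — redundant.
Drop R4: the rest still cover every city — redundant.
2 redundant: R3, R4.

2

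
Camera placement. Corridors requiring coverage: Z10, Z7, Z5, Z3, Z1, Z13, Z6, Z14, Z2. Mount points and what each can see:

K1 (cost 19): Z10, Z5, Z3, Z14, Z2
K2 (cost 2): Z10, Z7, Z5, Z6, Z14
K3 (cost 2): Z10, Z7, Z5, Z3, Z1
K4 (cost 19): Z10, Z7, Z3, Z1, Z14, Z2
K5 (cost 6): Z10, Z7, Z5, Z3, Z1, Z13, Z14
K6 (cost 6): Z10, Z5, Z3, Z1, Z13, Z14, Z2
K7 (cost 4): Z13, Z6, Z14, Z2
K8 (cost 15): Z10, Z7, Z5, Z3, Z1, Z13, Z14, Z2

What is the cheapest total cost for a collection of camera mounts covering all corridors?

K3, K7 cover every corridor at cost 2 + 4 = 6.
Any cover uses at least 2 camera mounts; among all covering selections none totals below 6.
Greedy by coverage-per-cost would pick K2, K3, K7 for 8 — worse than the optimum 6.

6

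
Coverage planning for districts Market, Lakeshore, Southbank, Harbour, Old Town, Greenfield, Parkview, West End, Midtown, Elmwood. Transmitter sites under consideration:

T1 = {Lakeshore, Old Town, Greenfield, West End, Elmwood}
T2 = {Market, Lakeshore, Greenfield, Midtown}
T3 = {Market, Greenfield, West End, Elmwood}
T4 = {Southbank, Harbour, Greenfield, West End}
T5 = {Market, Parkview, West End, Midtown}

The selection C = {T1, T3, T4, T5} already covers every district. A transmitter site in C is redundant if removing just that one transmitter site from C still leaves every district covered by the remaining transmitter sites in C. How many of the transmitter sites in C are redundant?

1

Drop T1: Lakeshore, Old Town uncovered — not redundant.
Drop T3: the rest still cover every district — redundant.
Drop T4: Southbank, Harbour uncovered — not redundant.
Drop T5: Parkview, Midtown uncovered — not redundant.
1 redundant: T3.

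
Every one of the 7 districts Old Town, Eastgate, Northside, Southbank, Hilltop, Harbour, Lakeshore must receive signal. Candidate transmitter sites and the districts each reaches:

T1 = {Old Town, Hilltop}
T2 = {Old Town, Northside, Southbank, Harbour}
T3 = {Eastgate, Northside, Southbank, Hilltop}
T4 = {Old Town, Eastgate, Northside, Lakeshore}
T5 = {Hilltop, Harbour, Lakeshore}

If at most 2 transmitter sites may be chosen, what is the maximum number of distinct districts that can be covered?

Choosing T2, T3 covers {Old Town, Eastgate, Northside, Southbank, Hilltop, Harbour} — 6 districts.
No choice of 2 transmitter sites does better; here Lakeshore is left uncovered.

6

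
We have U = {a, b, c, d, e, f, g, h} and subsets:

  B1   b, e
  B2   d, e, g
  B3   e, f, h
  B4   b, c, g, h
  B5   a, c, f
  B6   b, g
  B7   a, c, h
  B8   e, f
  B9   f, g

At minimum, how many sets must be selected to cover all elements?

B2, B4, B5 together cover {a, b, c, d, e, f, g, h} — every element.
No 2 of the 9 sets cover everything (all 36 pairs fall short), so 3 is minimum.

3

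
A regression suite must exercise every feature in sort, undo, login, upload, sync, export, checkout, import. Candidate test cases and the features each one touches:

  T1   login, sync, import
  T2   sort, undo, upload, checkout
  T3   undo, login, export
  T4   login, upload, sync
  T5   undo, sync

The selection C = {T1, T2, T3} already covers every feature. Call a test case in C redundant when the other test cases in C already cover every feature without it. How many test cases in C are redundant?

Drop T1: sync, import uncovered — not redundant.
Drop T2: sort, upload, checkout uncovered — not redundant.
Drop T3: export uncovered — not redundant.
None of the test cases in C is redundant.

0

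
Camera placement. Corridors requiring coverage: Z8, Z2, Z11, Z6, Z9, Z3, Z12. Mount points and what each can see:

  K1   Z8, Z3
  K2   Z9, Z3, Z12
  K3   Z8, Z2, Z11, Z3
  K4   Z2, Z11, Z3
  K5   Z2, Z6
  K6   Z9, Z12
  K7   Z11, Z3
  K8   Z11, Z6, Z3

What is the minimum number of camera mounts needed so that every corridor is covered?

3

K2, K3, K5 together cover {Z8, Z2, Z11, Z6, Z9, Z3, Z12} — every corridor.
No 2 of the 8 camera mounts cover everything (all 28 pairs fall short), so 3 is minimum.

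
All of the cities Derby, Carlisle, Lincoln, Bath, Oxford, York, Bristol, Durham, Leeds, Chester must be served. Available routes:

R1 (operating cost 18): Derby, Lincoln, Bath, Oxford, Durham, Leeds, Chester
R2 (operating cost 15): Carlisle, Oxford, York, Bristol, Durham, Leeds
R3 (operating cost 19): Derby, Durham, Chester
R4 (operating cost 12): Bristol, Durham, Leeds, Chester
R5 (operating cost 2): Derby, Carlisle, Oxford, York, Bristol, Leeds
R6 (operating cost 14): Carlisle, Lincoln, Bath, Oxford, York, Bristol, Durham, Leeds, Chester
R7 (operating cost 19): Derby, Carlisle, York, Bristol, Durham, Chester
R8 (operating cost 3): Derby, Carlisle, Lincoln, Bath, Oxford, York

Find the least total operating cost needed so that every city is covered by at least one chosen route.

R4, R8 cover every city at operating cost 12 + 3 = 15.
Any cover uses at least 2 routes; among all covering selections none totals below 15.
Greedy by coverage-per-operating cost would pick R5, R8, R4 for 17 — worse than the optimum 15.

15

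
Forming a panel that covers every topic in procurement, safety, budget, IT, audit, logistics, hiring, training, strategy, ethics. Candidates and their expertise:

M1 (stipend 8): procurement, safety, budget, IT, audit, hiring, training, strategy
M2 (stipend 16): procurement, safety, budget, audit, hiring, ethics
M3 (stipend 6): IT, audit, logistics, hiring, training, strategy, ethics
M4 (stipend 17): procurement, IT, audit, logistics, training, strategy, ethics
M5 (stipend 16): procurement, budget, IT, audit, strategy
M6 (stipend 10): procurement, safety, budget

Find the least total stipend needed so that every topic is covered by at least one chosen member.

M1, M3 cover every topic at stipend 8 + 6 = 14.
Any cover uses at least 2 members; among all covering selections none totals below 14.

14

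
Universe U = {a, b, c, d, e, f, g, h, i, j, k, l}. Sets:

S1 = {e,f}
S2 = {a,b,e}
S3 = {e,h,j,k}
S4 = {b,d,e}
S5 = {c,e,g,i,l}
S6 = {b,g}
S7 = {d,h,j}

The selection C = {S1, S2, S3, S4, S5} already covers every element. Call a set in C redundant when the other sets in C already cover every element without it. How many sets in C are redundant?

Drop S1: f uncovered — not redundant.
Drop S2: a uncovered — not redundant.
Drop S3: h, j, k uncovered — not redundant.
Drop S4: d uncovered — not redundant.
Drop S5: c, g, i, l uncovered — not redundant.
None of the sets in C is redundant.

0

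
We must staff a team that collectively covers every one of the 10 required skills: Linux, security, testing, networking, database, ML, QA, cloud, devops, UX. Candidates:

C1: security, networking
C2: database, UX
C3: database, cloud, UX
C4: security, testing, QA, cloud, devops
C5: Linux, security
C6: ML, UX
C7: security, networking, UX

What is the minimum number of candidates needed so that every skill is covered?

C1, C2, C4, C5, C6 together cover {Linux, security, testing, networking, database, ML, QA, cloud, devops, UX} — every skill.
No 4 of the 7 candidates cover everything (all 35 size-4 selections fall short), so 5 is minimum.

5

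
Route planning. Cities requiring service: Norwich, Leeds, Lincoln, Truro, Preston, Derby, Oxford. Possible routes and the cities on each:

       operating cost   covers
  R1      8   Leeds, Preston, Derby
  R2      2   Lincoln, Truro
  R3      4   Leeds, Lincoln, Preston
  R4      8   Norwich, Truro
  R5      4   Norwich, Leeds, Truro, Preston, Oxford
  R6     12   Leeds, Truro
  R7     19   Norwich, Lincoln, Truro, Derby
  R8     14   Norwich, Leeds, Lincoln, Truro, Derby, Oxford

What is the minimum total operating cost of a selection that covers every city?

14

R1, R2, R5 cover every city at operating cost 8 + 2 + 4 = 14.
Any cover uses at least 2 routes; among all covering selections none totals below 14.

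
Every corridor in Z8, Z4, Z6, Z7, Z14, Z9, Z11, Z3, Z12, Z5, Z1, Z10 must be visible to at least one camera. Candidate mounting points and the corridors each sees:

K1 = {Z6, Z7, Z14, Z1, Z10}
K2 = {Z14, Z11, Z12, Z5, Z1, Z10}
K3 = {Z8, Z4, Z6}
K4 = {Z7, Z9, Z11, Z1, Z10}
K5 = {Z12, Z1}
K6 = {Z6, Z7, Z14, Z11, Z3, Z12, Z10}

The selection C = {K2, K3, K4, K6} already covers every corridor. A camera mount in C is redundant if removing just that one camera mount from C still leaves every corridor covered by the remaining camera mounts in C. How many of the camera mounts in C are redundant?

Drop K2: Z5 uncovered — not redundant.
Drop K3: Z8, Z4 uncovered — not redundant.
Drop K4: Z9 uncovered — not redundant.
Drop K6: Z3 uncovered — not redundant.
None of the camera mounts in C is redundant.

0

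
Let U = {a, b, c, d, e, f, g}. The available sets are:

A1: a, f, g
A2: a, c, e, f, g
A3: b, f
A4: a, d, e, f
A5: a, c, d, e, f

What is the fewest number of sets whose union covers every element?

3

A1, A3, A5 together cover {a, b, c, d, e, f, g} — every element.
No 2 of the 5 sets cover everything (all 10 pairs fall short), so 3 is minimum.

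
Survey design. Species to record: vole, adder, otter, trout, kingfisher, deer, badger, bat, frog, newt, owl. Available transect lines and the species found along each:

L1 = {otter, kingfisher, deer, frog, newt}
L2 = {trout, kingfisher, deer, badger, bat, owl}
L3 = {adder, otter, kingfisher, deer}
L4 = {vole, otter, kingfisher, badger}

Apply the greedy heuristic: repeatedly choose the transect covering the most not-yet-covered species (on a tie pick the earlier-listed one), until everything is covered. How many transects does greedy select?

Pick 1: L2 covers 6 new species (trout, kingfisher, deer, badger, bat, owl).
Pick 2: L1 covers 3 new species (otter, frog, newt).
Pick 3: L3 covers 1 new species (adder).
Pick 4: L4 covers 1 new species (vole).
Greedy uses 4 transects.

4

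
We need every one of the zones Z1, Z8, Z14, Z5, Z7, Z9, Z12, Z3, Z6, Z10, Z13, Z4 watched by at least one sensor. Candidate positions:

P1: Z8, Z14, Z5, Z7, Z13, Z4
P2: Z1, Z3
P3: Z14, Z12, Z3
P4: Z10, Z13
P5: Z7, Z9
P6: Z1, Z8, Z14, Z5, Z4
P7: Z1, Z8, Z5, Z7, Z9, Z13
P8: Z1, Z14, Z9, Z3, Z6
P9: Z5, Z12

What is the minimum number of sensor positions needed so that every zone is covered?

P1, P3, P4, P8 together cover {Z1, Z8, Z14, Z5, Z7, Z9, Z12, Z3, Z6, Z10, Z13, Z4} — every zone.
No 3 of the 9 sensor positions cover everything (all 84 triples fall short), so 4 is minimum.

4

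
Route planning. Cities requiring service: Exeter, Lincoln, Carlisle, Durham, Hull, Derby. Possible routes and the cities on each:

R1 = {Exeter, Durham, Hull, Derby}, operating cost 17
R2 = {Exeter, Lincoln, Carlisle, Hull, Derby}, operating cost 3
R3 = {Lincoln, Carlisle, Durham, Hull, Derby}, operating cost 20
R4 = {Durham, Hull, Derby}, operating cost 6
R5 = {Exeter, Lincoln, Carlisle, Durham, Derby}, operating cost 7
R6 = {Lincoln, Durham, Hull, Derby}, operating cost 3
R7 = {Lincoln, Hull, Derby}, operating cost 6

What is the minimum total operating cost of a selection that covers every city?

R2, R6 cover every city at operating cost 3 + 3 = 6.
Any cover uses at least 2 routes; among all covering selections none totals below 6.

6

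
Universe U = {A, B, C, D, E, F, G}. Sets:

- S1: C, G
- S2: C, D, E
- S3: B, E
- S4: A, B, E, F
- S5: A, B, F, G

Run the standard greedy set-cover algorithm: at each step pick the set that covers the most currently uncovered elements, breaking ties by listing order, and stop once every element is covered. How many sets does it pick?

Pick 1: S4 covers 4 new elements (A, B, E, F).
Pick 2: S1 covers 2 new elements (C, G).
Pick 3: S2 covers 1 new elements (D).
Greedy uses 3 sets. (The true minimum is 2.)

3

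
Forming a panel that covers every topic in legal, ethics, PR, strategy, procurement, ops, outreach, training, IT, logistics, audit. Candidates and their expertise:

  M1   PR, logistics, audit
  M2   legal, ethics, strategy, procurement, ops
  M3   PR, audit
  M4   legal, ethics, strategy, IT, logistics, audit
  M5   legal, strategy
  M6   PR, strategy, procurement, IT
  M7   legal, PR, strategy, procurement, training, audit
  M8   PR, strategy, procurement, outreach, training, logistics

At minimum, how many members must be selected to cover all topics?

3

M2, M4, M8 together cover {legal, ethics, PR, strategy, procurement, ops, outreach, training, IT, logistics, audit} — every topic.
No 2 of the 8 members cover everything (all 28 pairs fall short), so 3 is minimum.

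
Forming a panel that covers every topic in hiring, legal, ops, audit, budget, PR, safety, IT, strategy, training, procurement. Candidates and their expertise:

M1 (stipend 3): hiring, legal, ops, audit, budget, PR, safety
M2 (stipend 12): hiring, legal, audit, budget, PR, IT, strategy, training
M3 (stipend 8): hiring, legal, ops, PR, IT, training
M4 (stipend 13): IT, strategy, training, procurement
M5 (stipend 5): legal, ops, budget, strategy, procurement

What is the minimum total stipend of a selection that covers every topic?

16

M1, M4 cover every topic at stipend 3 + 13 = 16.
Any cover uses at least 2 members; among all covering selections none totals below 16.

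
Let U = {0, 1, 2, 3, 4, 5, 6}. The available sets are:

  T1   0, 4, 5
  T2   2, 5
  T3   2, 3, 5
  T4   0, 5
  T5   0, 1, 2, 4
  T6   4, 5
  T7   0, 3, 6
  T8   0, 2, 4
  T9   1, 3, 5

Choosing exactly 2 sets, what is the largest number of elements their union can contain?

Choosing T3, T5 covers {0, 1, 2, 3, 4, 5} — 6 elements.
No choice of 2 sets does better; here 6 is left uncovered.

6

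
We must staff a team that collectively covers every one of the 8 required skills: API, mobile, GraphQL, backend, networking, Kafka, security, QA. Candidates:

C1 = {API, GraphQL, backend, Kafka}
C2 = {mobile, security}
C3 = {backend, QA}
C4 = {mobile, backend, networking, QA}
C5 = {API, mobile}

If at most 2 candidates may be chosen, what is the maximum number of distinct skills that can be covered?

7

Choosing C1, C4 covers {API, mobile, GraphQL, backend, networking, Kafka, QA} — 7 skills.
No choice of 2 candidates does better; here security is left uncovered.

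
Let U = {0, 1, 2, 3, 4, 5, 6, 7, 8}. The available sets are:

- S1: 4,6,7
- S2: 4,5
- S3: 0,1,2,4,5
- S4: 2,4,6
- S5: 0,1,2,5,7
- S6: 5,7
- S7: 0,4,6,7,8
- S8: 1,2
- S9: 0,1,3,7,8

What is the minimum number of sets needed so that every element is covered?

S1, S3, S9 together cover {0, 1, 2, 3, 4, 5, 6, 7, 8} — every element.
No 2 of the 9 sets cover everything (all 36 pairs fall short), so 3 is minimum.

3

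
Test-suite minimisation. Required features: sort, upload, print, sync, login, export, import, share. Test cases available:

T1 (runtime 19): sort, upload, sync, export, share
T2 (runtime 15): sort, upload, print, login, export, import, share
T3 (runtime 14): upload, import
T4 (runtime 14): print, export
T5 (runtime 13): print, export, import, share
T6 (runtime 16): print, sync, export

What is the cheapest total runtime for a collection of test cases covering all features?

T2, T6 cover every feature at runtime 15 + 16 = 31.
Any cover uses at least 2 test cases; among all covering selections none totals below 31.

31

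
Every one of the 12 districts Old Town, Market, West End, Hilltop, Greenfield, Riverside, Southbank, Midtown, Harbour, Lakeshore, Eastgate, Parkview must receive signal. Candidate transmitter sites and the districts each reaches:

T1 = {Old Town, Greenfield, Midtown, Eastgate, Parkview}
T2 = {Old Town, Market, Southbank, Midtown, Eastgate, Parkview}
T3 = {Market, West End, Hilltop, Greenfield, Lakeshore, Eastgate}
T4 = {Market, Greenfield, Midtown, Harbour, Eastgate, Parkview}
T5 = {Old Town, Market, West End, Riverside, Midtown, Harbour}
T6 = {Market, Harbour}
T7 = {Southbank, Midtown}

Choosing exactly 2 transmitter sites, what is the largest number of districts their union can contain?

Choosing T2, T3 covers {Old Town, Market, West End, Hilltop, Greenfield, Southbank, Midtown, Lakeshore, Eastgate, Parkview} — 10 districts.
No choice of 2 transmitter sites does better; here Riverside, Harbour are left uncovered.

10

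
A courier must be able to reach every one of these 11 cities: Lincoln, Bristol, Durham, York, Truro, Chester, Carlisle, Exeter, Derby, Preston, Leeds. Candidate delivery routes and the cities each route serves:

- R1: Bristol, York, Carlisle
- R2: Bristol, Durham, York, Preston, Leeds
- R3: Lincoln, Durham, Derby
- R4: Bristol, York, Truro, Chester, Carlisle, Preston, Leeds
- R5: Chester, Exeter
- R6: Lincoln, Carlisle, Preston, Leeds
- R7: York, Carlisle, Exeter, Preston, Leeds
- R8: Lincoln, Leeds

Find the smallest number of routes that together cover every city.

3

R3, R4, R5 together cover {Lincoln, Bristol, Durham, York, Truro, Chester, Carlisle, Exeter, Derby, Preston, Leeds} — every city.
No 2 of the 8 routes cover everything (all 28 pairs fall short), so 3 is minimum.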